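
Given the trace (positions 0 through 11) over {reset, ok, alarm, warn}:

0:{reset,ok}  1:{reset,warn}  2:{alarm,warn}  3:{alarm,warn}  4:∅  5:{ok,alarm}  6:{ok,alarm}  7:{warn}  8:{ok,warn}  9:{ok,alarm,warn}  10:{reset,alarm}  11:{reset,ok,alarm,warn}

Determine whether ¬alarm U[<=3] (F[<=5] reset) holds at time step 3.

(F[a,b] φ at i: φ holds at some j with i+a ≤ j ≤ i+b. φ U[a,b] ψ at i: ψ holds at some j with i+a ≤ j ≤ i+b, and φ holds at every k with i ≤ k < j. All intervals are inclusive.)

Does not hold

Need some j in [3,6] with F[<=5] reset, and ¬alarm at every k in [3,j-1].
  j=3: F[<=5] reset — fails (none in [3,8]).
  j=4: F[<=5] reset — fails (none in [4,9]).
  j=5: F[<=5] reset holds, but ¬alarm fails at k=3 → not this j.
  j=6: F[<=5] reset holds, but ¬alarm fails at k=3 → not this j.
No j in the window works → until fails.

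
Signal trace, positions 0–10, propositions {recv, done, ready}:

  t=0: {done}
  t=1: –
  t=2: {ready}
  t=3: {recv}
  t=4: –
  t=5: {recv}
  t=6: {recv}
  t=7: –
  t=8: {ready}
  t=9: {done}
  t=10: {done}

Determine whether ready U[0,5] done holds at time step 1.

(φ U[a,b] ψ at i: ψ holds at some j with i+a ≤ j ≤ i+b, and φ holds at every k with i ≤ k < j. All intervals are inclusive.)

Need some j in [1,6] with done, and ready at every k in [1,j-1].
  j=1: done false.
  j=2: done false.
  j=3: done false.
  j=4: done false.
  j=5: done false.
  j=6: done false.
No j in the window works → until fails.

Does not hold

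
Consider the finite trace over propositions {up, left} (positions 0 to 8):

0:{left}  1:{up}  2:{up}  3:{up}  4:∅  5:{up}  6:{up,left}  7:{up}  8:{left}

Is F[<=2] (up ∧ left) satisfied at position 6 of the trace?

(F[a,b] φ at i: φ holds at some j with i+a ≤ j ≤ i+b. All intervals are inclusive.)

Check (up ∧ left) at each j in [6,8]:
  j=6: true
  j=7: false
  j=8: false
Found at j=6 → formula holds.

Holds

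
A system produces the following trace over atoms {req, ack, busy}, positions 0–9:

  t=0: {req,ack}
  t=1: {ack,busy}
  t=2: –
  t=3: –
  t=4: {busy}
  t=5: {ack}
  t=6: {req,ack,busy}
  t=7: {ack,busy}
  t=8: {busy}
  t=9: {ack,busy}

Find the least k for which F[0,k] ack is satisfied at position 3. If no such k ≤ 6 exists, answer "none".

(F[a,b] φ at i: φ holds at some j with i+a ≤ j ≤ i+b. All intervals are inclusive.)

2

Scan j = 3,4,… for ack:
  j=3: fails
  j=4: fails
  j=5: holds
First hit at j=5, so smallest k = 5-3 = 2.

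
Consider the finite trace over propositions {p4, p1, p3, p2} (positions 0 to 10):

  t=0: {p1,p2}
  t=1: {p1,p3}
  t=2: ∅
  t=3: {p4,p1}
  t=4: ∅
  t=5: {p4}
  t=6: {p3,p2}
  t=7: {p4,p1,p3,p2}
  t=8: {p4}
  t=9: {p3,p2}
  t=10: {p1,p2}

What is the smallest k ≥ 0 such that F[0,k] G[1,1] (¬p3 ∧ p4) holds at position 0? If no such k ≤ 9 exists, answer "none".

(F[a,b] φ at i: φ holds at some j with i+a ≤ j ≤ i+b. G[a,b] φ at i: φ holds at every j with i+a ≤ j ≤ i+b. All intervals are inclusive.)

Scan j = 0,1,… for G[1,1] (¬p3 ∧ p4):
  j=0: fails
  j=1: fails
  j=2: holds
First hit at j=2, so smallest k = 2-0 = 2.

2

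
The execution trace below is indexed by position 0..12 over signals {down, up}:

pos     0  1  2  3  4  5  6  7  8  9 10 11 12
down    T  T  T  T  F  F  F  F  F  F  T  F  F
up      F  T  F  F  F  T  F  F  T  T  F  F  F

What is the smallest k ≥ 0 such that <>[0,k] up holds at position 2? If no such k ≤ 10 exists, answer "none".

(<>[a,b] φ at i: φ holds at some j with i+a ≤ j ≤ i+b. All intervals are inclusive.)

3

Scan j = 2,3,… for up:
  j=2: fails
  j=3: fails
  j=4: fails
  j=5: holds
First hit at j=5, so smallest k = 5-2 = 3.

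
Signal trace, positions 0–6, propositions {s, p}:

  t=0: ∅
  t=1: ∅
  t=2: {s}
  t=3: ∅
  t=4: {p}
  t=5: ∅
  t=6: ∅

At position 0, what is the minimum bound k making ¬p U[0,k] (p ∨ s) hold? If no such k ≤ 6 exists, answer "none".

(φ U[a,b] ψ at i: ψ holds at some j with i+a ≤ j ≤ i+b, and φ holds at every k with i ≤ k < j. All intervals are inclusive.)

Need earliest j ≥ 0 with (p ∨ s), and ¬p at every k in [0,j-1].
  j=0: rhs fails.
  j=1: rhs fails.
  j=2: rhs holds; lhs holds on [0,1]. k = 2.

2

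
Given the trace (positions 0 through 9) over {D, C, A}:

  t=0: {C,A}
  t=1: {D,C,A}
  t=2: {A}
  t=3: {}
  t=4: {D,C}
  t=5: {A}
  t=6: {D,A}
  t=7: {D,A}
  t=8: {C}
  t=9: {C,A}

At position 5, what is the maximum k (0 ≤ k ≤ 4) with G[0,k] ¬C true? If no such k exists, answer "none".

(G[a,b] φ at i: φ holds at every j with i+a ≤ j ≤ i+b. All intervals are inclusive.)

¬C must hold from j=5 onward; find where it first fails.
  j=5: holds
  j=6: holds
  j=7: holds
  j=8: fails
Holds on [5,7], so largest k = 2.

2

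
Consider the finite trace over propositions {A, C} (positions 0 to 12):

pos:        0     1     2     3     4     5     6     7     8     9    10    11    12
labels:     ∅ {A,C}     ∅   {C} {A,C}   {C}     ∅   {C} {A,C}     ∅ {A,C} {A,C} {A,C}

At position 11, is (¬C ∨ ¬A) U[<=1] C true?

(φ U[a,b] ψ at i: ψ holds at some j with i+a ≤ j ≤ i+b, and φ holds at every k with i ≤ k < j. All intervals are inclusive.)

Need some j in [11,12] with C, and (¬C ∨ ¬A) at every k in [11,j-1].
  j=11: C holds; no prefix to check → satisfied.

True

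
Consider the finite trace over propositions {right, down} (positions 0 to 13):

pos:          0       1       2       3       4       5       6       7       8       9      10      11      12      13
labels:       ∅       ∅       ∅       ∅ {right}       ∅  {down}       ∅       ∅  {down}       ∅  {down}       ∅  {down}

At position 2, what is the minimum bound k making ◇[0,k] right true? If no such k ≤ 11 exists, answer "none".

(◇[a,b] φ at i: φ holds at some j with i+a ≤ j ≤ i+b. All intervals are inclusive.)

2

Scan j = 2,3,… for right:
  j=2: fails
  j=3: fails
  j=4: holds
First hit at j=4, so smallest k = 4-2 = 2.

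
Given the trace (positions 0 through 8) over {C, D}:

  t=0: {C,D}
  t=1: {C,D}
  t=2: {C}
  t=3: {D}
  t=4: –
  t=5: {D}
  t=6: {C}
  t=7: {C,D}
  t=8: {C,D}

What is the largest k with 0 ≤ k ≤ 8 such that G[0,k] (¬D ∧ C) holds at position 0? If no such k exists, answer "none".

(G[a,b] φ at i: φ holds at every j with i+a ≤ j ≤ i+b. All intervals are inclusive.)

(¬D ∧ C) must hold from j=0 onward; find where it first fails.
  j=0: fails → no k works.

none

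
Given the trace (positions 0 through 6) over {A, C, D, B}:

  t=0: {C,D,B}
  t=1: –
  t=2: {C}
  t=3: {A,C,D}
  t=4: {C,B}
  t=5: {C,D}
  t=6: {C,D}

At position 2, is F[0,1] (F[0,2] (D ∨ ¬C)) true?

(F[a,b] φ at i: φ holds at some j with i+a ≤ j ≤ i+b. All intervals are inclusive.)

True

Check F[0,2] (D ∨ ¬C) at each j in [2,3]:
  j=2: holds (witness at 3)
  j=3: holds (witness at 3)
Found at j=2 → formula holds.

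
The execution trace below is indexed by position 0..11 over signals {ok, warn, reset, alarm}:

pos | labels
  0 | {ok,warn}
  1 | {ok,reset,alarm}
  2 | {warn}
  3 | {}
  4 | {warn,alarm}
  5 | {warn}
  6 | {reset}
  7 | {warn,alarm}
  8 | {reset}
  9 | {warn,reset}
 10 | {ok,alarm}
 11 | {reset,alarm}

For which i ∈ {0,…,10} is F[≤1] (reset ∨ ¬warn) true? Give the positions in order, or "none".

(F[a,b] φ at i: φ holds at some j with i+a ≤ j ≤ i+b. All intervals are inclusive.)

0, 1, 2, 3, 5, 6, 7, 8, 9, 10

Evaluate at each i in [0,10]:
  i=0: ✓ (witness j=1)
  i=1: ✓ (witness j=1)
  i=2: ✓ (witness j=3)
  i=3: ✓ (witness j=3)
  i=4: ✗ (none in [4,5])
  i=5: ✓ (witness j=6)
  i=6: ✓ (witness j=6)
  i=7: ✓ (witness j=8)
  i=8: ✓ (witness j=8)
  i=9: ✓ (witness j=9)
  i=10: ✓ (witness j=10)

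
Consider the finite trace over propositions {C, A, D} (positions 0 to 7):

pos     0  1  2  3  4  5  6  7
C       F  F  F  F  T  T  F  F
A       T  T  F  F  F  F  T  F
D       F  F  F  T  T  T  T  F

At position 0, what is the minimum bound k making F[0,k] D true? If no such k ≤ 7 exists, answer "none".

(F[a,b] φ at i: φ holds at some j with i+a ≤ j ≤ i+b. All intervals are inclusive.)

Scan j = 0,1,… for D:
  j=0: fails
  j=1: fails
  j=2: fails
  j=3: holds
First hit at j=3, so smallest k = 3-0 = 3.

3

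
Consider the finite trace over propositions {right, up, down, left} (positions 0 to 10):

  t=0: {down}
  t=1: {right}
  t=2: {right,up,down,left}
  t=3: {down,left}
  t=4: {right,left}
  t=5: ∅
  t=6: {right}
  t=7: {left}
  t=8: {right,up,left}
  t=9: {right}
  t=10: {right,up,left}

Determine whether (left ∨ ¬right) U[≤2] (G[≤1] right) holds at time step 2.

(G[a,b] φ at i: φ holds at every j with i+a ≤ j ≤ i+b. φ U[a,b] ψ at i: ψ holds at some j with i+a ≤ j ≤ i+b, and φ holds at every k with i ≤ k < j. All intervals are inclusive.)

Need some j in [2,4] with G[≤1] right, and (left ∨ ¬right) at every k in [2,j-1].
  j=2: G[≤1] right — fails at 3.
  j=3: G[≤1] right — fails at 3.
  j=4: G[≤1] right — fails at 5.
No j in the window works → until fails.

False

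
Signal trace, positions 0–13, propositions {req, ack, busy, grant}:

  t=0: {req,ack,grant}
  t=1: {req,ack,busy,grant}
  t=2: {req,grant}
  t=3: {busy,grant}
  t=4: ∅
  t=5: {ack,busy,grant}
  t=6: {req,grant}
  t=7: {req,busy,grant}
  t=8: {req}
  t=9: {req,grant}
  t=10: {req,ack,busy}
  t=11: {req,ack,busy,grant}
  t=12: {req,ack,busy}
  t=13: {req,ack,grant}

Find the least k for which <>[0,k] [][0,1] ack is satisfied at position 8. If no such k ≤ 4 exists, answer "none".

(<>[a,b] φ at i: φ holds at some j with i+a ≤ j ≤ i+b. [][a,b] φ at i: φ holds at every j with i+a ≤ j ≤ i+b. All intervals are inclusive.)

Scan j = 8,9,… for [][0,1] ack:
  j=8: fails
  j=9: fails
  j=10: holds
First hit at j=10, so smallest k = 10-8 = 2.

2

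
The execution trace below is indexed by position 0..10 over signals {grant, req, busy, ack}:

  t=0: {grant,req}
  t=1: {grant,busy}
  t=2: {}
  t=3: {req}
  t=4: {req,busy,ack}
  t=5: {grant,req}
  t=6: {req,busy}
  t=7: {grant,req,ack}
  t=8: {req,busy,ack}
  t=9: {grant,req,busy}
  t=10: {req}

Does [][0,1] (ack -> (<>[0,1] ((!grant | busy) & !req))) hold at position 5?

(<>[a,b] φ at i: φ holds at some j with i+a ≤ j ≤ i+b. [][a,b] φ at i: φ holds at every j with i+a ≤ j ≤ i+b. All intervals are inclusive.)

Yes

Check (ack -> (<>[0,1] ((!grant | busy) & !req))) at every j in [5,6]:
  j=5: antecedent false → ✓
  j=6: antecedent false → ✓
All positions satisfy it → formula holds.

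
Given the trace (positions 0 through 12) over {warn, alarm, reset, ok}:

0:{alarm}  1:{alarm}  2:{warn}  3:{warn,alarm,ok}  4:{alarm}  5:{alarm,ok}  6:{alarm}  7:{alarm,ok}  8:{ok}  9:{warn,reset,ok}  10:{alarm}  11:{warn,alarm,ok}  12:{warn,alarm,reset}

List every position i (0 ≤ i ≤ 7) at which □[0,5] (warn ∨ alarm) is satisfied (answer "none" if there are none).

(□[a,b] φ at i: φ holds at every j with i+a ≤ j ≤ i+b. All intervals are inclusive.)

Evaluate at each i in [0,7]:
  i=0: ✓ (all of [0,5])
  i=1: ✓ (all of [1,6])
  i=2: ✓ (all of [2,7])
  i=3: ✗ (fails at j=8)
  i=4: ✗ (fails at j=8)
  i=5: ✗ (fails at j=8)
  i=6: ✗ (fails at j=8)
  i=7: ✗ (fails at j=8)

0, 1, 2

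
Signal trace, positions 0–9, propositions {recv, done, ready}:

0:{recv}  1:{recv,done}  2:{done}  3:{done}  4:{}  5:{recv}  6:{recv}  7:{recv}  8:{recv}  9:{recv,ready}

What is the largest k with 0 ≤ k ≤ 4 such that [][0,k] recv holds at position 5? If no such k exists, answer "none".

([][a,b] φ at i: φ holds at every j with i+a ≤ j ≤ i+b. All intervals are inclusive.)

4

recv must hold from j=5 onward; find where it first fails.
  j=5: holds
  j=6: holds
  j=7: holds
  j=8: holds
  j=9: holds
Holds through j=9; largest k = 4.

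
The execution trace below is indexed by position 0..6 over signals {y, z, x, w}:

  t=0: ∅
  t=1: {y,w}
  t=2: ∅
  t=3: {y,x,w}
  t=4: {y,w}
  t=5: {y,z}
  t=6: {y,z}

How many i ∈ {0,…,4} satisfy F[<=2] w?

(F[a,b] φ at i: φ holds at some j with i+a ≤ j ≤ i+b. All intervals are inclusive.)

Evaluate at each i in [0,4]:
  i=0: ✓ (witness j=1)
  i=1: ✓ (witness j=1)
  i=2: ✓ (witness j=3)
  i=3: ✓ (witness j=3)
  i=4: ✓ (witness j=4)
Positions where it holds: {0, 1, 2, 3, 4} → 5.

5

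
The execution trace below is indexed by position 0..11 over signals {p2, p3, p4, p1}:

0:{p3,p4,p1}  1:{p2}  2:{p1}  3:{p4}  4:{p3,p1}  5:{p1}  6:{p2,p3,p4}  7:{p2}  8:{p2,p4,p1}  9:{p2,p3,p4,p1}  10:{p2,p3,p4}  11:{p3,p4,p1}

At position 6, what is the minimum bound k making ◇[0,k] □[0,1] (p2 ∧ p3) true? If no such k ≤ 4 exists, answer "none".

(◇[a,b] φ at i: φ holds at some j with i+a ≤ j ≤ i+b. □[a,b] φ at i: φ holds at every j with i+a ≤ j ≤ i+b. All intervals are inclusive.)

3

Scan j = 6,7,… for □[0,1] (p2 ∧ p3):
  j=6: fails
  j=7: fails
  j=8: fails
  j=9: holds
First hit at j=9, so smallest k = 9-6 = 3.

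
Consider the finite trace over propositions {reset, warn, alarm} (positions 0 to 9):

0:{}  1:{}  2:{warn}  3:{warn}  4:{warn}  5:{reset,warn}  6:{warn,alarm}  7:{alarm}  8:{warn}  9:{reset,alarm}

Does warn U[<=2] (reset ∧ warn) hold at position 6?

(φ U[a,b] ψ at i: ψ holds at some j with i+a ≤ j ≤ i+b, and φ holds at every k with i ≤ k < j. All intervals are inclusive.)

Need some j in [6,8] with (reset ∧ warn), and warn at every k in [6,j-1].
  j=6: (reset ∧ warn) false.
  j=7: (reset ∧ warn) false.
  j=8: (reset ∧ warn) false.
No j in the window works → until fails.

False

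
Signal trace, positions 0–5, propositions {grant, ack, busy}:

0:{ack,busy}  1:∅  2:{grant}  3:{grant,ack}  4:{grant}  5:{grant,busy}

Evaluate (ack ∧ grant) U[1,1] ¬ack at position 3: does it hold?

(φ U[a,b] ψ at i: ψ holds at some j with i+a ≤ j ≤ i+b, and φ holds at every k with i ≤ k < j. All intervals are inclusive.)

True

Need some j in [4,4] with ¬ack, and (ack ∧ grant) at every k in [3,j-1].
  j=4: ¬ack holds; (ack ∧ grant) holds at every k in [3,3] → satisfied.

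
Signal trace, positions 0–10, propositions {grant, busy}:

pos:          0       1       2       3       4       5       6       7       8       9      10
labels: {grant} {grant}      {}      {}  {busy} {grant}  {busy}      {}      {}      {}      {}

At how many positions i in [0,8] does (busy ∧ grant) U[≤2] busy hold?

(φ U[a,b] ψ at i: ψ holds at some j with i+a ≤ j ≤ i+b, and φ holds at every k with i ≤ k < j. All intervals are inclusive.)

Evaluate at each i in [0,8]:
  i=0: ✗ (no rhs in [0,2])
  i=1: ✗ (no rhs in [1,3])
  i=2: ✗ (lhs fails at k=2 before rhs at j=4)
  i=3: ✗ (lhs fails at k=3 before rhs at j=4)
  i=4: ✓ (rhs at j=4)
  i=5: ✗ (lhs fails at k=5 before rhs at j=6)
  i=6: ✓ (rhs at j=6)
  i=7: ✗ (no rhs in [7,9])
  i=8: ✗ (no rhs in [8,10])
Positions where it holds: {4, 6} → 2.

2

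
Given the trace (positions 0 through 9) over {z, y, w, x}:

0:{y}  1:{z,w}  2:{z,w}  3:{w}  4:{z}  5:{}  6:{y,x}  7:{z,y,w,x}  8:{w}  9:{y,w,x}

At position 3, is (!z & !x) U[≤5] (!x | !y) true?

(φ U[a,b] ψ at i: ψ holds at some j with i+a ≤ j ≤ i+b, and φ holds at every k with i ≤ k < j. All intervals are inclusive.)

Yes

Need some j in [3,8] with (!x | !y), and (!z & !x) at every k in [3,j-1].
  j=3: (!x | !y) holds; no prefix to check → satisfied.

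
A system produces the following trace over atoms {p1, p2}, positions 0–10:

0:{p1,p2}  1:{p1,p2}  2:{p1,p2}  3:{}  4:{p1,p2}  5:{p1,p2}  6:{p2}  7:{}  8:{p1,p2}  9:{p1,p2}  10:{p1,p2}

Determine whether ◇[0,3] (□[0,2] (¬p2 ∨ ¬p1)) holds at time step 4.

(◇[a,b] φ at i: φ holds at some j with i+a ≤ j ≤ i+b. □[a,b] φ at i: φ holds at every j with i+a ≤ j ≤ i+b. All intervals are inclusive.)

False

Check □[0,2] (¬p2 ∨ ¬p1) at each j in [4,7]:
  j=4: fails at 4
  j=5: fails at 5
  j=6: fails at 8
  j=7: fails at 8
No position in the window satisfies it → formula fails.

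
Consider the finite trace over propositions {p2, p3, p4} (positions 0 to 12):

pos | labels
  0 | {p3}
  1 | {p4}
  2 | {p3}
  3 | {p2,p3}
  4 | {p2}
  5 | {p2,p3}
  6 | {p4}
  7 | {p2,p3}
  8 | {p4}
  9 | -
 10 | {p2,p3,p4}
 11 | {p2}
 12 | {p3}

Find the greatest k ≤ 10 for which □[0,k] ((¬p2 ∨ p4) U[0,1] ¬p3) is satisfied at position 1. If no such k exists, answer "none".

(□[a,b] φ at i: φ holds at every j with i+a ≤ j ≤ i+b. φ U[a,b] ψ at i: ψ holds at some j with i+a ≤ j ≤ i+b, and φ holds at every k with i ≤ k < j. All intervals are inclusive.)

((¬p2 ∨ p4) U[0,1] ¬p3) must hold from j=1 onward; find where it first fails.
  j=1: holds
  j=2: fails
Holds on [1,1], so largest k = 0.

0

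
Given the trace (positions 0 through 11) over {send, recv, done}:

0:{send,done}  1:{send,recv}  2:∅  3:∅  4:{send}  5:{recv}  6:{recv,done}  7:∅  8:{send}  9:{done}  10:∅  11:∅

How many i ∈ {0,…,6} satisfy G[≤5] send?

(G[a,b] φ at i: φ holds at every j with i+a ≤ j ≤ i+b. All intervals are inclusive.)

0

Evaluate at each i in [0,6]:
  i=0: ✗ (fails at j=2)
  i=1: ✗ (fails at j=2)
  i=2: ✗ (fails at j=2)
  i=3: ✗ (fails at j=3)
  i=4: ✗ (fails at j=5)
  i=5: ✗ (fails at j=5)
  i=6: ✗ (fails at j=6)
Positions where it holds: {} → 0.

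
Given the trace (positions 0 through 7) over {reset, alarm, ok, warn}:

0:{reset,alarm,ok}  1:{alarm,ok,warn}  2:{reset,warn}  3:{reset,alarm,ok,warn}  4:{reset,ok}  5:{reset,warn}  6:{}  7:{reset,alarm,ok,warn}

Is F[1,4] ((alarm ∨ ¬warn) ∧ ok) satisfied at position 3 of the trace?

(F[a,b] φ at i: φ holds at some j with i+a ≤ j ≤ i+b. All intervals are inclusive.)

True

Check ((alarm ∨ ¬warn) ∧ ok) at each j in [4,7]:
  j=4: true
  j=5: false
  j=6: false
  j=7: true
Found at j=4 → formula holds.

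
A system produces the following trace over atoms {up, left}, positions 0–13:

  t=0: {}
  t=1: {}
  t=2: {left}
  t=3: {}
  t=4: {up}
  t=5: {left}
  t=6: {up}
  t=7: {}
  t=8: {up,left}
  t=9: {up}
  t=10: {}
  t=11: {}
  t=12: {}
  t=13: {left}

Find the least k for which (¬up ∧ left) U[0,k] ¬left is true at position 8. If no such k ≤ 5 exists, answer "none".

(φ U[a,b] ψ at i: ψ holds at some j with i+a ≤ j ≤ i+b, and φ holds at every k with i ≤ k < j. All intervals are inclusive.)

none

Need earliest j ≥ 8 with ¬left, and (¬up ∧ left) at every k in [8,j-1].
  j=8: rhs fails.
  j=9: rhs holds but lhs fails at k=8.
  j=10: rhs holds but lhs fails at k=8.
  j=11: rhs holds but lhs fails at k=8.
  j=12: rhs holds but lhs fails at k=8.
  j=13: rhs fails.
No witness within the range → none.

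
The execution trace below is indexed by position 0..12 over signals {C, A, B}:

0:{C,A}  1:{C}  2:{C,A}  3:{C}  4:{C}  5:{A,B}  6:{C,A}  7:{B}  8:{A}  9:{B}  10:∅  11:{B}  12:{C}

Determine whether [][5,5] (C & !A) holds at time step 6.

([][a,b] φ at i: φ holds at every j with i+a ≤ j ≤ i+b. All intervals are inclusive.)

Check (C & !A) at every j in [11,11]:
  j=11: false
Fails at j=11 → formula fails.

No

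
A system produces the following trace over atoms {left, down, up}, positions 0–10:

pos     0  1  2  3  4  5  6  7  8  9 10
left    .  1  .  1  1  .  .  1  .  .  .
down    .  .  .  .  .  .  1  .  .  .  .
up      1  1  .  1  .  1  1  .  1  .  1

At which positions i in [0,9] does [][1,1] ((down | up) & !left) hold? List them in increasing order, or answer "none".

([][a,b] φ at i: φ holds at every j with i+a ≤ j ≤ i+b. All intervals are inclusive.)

Evaluate at each i in [0,9]:
  i=0: ✗ (fails at j=1)
  i=1: ✗ (fails at j=2)
  i=2: ✗ (fails at j=3)
  i=3: ✗ (fails at j=4)
  i=4: ✓ (all of [5,5])
  i=5: ✓ (all of [6,6])
  i=6: ✗ (fails at j=7)
  i=7: ✓ (all of [8,8])
  i=8: ✗ (fails at j=9)
  i=9: ✓ (all of [10,10])

4, 5, 7, 9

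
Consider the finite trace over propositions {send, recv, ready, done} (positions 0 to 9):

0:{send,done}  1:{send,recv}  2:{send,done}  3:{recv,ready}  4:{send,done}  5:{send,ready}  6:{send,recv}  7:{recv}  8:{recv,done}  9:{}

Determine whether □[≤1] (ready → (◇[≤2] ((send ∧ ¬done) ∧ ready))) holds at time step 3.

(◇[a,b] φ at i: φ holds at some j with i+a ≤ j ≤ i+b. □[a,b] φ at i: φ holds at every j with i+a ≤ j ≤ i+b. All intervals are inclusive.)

Check (ready → (◇[≤2] ((send ∧ ¬done) ∧ ready))) at every j in [3,4]:
  j=3: antecedent true; consequent holds (witness at 5) → ✓
  j=4: antecedent false → ✓
All positions satisfy it → formula holds.

Yes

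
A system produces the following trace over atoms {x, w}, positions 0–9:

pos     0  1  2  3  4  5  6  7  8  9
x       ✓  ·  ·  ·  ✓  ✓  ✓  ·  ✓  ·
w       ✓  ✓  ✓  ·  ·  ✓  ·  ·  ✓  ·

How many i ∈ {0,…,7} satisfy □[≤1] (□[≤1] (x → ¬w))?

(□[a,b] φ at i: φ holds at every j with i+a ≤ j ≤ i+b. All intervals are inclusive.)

2

Evaluate at each i in [0,7]:
  i=0: ✗ (fails at j=0)
  i=1: ✓ (all of [1,2])
  i=2: ✓ (all of [2,3])
  i=3: ✗ (fails at j=4)
  i=4: ✗ (fails at j=4)
  i=5: ✗ (fails at j=5)
  i=6: ✗ (fails at j=7)
  i=7: ✗ (fails at j=7)
Positions where it holds: {1, 2} → 2.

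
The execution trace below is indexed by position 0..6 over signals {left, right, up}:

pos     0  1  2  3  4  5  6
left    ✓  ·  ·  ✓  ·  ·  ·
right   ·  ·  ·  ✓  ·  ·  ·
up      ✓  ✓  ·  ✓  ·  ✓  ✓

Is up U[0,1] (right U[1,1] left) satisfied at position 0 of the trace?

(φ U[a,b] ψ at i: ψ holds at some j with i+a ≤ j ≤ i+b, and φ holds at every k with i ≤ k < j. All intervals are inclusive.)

Need some j in [0,1] with (right U[1,1] left), and up at every k in [0,j-1].
  j=0: (right U[1,1] left) — fails.
  j=1: (right U[1,1] left) — fails.
No j in the window works → until fails.

No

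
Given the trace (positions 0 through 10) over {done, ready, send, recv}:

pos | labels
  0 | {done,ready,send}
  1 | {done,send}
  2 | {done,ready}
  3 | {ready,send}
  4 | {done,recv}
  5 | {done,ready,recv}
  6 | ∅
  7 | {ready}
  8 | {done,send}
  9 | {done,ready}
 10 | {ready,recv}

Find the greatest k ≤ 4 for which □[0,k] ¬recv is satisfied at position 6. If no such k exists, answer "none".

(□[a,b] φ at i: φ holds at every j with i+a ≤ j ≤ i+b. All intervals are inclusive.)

3

¬recv must hold from j=6 onward; find where it first fails.
  j=6: holds
  j=7: holds
  j=8: holds
  j=9: holds
  j=10: fails
Holds on [6,9], so largest k = 3.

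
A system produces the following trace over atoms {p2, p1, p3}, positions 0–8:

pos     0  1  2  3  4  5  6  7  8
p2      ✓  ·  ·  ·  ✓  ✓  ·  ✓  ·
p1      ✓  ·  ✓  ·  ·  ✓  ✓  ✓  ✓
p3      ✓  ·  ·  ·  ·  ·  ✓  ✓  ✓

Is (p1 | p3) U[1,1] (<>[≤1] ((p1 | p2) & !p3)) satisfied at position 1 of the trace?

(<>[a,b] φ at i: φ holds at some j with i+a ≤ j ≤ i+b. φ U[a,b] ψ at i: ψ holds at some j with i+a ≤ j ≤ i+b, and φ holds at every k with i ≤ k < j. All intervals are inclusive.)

Need some j in [2,2] with <>[≤1] ((p1 | p2) & !p3), and (p1 | p3) at every k in [1,j-1].
  j=2: <>[≤1] ((p1 | p2) & !p3) holds, but (p1 | p3) fails at k=1 → not this j.
No j in the window works → until fails.

No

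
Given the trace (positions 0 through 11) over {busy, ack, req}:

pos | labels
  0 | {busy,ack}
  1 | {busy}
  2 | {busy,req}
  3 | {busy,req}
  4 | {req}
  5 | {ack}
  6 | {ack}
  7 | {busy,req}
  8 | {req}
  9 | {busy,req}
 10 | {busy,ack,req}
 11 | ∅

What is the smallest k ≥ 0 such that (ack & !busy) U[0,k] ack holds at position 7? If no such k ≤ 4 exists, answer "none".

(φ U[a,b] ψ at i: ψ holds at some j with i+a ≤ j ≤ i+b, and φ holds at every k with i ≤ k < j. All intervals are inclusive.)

Need earliest j ≥ 7 with ack, and (ack & !busy) at every k in [7,j-1].
  j=7: rhs fails.
  j=8: rhs fails.
  j=9: rhs fails.
  j=10: rhs holds but lhs fails at k=7.
  j=11: rhs fails.
No witness within the range → none.

none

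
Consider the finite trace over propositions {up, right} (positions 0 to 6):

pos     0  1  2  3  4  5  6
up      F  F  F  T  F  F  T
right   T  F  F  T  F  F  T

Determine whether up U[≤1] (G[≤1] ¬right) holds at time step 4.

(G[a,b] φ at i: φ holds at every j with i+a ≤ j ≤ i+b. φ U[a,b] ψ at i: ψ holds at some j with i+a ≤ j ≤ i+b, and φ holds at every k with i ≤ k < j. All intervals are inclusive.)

Need some j in [4,5] with G[≤1] ¬right, and up at every k in [4,j-1].
  j=4: G[≤1] ¬right holds; no prefix to check → satisfied.

Holds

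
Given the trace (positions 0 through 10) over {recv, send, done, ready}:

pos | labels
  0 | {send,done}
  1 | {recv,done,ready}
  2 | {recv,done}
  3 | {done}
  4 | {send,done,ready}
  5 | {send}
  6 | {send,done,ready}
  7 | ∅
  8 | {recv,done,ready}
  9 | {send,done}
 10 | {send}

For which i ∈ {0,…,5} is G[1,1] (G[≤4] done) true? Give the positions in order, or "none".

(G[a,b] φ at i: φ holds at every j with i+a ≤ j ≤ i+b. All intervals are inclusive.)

Evaluate at each i in [0,5]:
  i=0: ✗ (fails at j=1)
  i=1: ✗ (fails at j=2)
  i=2: ✗ (fails at j=3)
  i=3: ✗ (fails at j=4)
  i=4: ✗ (fails at j=5)
  i=5: ✗ (fails at j=6)

none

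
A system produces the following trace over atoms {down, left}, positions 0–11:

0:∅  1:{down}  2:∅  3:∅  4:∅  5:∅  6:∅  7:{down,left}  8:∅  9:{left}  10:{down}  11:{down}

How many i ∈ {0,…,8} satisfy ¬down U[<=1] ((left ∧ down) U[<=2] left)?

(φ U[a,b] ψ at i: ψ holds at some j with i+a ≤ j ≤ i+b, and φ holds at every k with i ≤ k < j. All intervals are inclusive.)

Evaluate at each i in [0,8]:
  i=0: ✗ (no rhs in [0,1])
  i=1: ✗ (no rhs in [1,2])
  i=2: ✗ (no rhs in [2,3])
  i=3: ✗ (no rhs in [3,4])
  i=4: ✗ (no rhs in [4,5])
  i=5: ✗ (no rhs in [5,6])
  i=6: ✓ (rhs at j=7; lhs holds on [6,6])
  i=7: ✓ (rhs at j=7)
  i=8: ✓ (rhs at j=9; lhs holds on [8,8])
Positions where it holds: {6, 7, 8} → 3.

3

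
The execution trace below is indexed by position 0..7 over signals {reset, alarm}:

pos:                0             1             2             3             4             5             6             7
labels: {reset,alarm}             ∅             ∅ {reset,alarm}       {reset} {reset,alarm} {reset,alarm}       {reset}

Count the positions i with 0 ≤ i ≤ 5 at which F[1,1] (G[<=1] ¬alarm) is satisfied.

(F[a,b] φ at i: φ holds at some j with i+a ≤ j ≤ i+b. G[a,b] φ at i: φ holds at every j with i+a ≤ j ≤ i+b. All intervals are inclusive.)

1

Evaluate at each i in [0,5]:
  i=0: ✓ (witness j=1)
  i=1: ✗ (none in [2,2])
  i=2: ✗ (none in [3,3])
  i=3: ✗ (none in [4,4])
  i=4: ✗ (none in [5,5])
  i=5: ✗ (none in [6,6])
Positions where it holds: {0} → 1.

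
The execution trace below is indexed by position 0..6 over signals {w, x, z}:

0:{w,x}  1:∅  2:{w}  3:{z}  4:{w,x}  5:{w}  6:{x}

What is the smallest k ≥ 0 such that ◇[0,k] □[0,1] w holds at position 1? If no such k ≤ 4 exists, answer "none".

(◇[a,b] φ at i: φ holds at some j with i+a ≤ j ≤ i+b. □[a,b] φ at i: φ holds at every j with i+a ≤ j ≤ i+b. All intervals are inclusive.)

3

Scan j = 1,2,… for □[0,1] w:
  j=1: fails
  j=2: fails
  j=3: fails
  j=4: holds
First hit at j=4, so smallest k = 4-1 = 3.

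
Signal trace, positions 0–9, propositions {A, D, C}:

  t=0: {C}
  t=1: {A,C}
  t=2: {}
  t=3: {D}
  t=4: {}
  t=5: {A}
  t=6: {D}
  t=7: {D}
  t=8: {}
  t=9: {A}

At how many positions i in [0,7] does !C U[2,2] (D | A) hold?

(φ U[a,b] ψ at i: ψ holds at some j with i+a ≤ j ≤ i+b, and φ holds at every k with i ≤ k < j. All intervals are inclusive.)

Evaluate at each i in [0,7]:
  i=0: ✗ (no rhs in [2,2])
  i=1: ✗ (lhs fails at k=1 before rhs at j=3)
  i=2: ✗ (no rhs in [4,4])
  i=3: ✓ (rhs at j=5; lhs holds on [3,4])
  i=4: ✓ (rhs at j=6; lhs holds on [4,5])
  i=5: ✓ (rhs at j=7; lhs holds on [5,6])
  i=6: ✗ (no rhs in [8,8])
  i=7: ✓ (rhs at j=9; lhs holds on [7,8])
Positions where it holds: {3, 4, 5, 7} → 4.

4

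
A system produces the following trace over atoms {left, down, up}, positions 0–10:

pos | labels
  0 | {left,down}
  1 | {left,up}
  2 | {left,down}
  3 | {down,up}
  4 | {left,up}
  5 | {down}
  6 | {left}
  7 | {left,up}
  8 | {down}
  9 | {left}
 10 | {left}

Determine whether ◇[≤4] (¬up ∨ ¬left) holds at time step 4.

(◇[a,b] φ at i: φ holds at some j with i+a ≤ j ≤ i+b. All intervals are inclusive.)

Check (¬up ∨ ¬left) at each j in [4,8]:
  j=4: false
  j=5: true
  j=6: true
  j=7: false
  j=8: true
Found at j=5 → formula holds.

Yes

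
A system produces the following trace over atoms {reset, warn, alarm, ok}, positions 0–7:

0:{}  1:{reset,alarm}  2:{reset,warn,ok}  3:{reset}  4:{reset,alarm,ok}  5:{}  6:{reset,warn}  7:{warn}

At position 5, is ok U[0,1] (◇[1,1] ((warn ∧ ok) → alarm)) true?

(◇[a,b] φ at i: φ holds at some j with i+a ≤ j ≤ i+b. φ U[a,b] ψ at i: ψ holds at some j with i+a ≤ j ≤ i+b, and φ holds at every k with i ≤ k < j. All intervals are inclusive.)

Need some j in [5,6] with ◇[1,1] ((warn ∧ ok) → alarm), and ok at every k in [5,j-1].
  j=5: ◇[1,1] ((warn ∧ ok) → alarm) holds; no prefix to check → satisfied.

True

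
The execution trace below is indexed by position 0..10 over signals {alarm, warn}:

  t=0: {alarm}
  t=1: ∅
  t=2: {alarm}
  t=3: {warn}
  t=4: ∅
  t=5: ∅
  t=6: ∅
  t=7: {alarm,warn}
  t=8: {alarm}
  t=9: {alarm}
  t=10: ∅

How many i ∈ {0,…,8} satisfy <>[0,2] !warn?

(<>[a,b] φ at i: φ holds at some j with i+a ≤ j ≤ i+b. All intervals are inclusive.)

Evaluate at each i in [0,8]:
  i=0: ✓ (witness j=0)
  i=1: ✓ (witness j=1)
  i=2: ✓ (witness j=2)
  i=3: ✓ (witness j=4)
  i=4: ✓ (witness j=4)
  i=5: ✓ (witness j=5)
  i=6: ✓ (witness j=6)
  i=7: ✓ (witness j=8)
  i=8: ✓ (witness j=8)
Positions where it holds: {0, 1, 2, 3, 4, 5, 6, 7, 8} → 9.

9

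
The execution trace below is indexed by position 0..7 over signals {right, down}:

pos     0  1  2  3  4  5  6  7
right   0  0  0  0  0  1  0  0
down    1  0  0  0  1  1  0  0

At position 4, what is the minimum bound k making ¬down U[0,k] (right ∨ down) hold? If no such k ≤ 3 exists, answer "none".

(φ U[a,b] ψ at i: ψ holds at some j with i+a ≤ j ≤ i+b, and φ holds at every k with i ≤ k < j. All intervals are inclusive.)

Need earliest j ≥ 4 with (right ∨ down), and ¬down at every k in [4,j-1].
  j=4: rhs holds (empty prefix). k = 0.

0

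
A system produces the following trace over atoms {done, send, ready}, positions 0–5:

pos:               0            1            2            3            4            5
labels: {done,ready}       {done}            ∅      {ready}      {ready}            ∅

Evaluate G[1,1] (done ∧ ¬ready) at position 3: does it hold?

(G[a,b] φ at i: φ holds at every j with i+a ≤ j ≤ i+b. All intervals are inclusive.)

Check (done ∧ ¬ready) at every j in [4,4]:
  j=4: false
Fails at j=4 → formula fails.

False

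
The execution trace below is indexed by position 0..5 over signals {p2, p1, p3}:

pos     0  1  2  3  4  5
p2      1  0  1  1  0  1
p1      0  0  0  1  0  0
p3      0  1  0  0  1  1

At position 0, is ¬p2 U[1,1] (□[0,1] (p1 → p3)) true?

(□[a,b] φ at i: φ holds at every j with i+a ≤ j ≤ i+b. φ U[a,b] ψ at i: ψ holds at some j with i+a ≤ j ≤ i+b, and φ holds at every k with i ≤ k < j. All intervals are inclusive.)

Need some j in [1,1] with □[0,1] (p1 → p3), and ¬p2 at every k in [0,j-1].
  j=1: □[0,1] (p1 → p3) holds, but ¬p2 fails at k=0 → not this j.
No j in the window works → until fails.

False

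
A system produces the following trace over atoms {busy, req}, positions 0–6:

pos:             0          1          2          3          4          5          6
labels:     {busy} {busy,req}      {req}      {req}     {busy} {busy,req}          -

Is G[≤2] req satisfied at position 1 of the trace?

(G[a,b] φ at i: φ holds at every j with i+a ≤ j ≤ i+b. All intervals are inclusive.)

Yes

Check req at every j in [1,3]:
  j=1: true
  j=2: true
  j=3: true
All positions satisfy it → formula holds.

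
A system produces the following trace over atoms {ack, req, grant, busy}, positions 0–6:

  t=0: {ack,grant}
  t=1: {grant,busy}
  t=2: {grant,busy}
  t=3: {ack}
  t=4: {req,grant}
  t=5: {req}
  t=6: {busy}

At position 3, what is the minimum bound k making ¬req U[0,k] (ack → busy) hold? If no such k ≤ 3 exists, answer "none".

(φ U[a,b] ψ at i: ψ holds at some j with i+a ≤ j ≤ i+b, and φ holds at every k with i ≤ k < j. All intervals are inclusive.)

Need earliest j ≥ 3 with (ack → busy), and ¬req at every k in [3,j-1].
  j=3: rhs fails.
  j=4: rhs holds; lhs holds on [3,3]. k = 1.

1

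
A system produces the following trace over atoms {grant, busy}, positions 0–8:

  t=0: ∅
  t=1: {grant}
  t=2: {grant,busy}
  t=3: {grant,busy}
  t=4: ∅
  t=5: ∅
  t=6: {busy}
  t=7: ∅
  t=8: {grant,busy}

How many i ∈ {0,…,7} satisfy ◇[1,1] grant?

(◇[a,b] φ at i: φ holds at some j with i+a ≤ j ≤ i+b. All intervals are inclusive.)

Evaluate at each i in [0,7]:
  i=0: ✓ (witness j=1)
  i=1: ✓ (witness j=2)
  i=2: ✓ (witness j=3)
  i=3: ✗ (none in [4,4])
  i=4: ✗ (none in [5,5])
  i=5: ✗ (none in [6,6])
  i=6: ✗ (none in [7,7])
  i=7: ✓ (witness j=8)
Positions where it holds: {0, 1, 2, 7} → 4.

4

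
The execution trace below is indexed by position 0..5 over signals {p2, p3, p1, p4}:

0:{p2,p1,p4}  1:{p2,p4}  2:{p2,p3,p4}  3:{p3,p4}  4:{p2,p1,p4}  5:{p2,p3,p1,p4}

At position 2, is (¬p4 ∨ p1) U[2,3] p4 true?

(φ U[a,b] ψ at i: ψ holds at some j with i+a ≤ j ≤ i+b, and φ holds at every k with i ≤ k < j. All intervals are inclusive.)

False

Need some j in [4,5] with p4, and (¬p4 ∨ p1) at every k in [2,j-1].
  j=4: p4 holds, but (¬p4 ∨ p1) fails at k=2 → not this j.
  j=5: p4 holds, but (¬p4 ∨ p1) fails at k=2 → not this j.
No j in the window works → until fails.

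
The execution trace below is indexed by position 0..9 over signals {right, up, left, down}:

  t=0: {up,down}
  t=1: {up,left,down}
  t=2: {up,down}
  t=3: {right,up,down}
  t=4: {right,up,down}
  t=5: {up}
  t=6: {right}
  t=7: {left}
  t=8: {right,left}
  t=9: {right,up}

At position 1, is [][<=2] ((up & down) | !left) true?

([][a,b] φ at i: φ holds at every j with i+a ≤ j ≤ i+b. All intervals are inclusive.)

Check ((up & down) | !left) at every j in [1,3]:
  j=1: true
  j=2: true
  j=3: true
All positions satisfy it → formula holds.

Holds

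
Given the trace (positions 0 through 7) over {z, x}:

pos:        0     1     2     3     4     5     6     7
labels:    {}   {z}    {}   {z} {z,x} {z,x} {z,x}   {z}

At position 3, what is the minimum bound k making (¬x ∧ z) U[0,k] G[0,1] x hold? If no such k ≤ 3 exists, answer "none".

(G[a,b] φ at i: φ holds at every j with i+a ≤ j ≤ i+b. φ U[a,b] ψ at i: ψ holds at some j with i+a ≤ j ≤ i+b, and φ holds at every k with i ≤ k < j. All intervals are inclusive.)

Need earliest j ≥ 3 with G[0,1] x, and (¬x ∧ z) at every k in [3,j-1].
  j=3: rhs fails.
  j=4: rhs holds; lhs holds on [3,3]. k = 1.

1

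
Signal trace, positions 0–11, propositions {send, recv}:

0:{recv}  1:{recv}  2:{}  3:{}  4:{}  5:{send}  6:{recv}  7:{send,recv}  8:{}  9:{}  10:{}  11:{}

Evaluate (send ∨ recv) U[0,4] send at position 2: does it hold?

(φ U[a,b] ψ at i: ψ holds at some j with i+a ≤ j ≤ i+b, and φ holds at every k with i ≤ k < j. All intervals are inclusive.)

Need some j in [2,6] with send, and (send ∨ recv) at every k in [2,j-1].
  j=2: send false.
  j=3: send false.
  j=4: send false.
  j=5: send holds, but (send ∨ recv) fails at k=2 → not this j.
  j=6: send false.
No j in the window works → until fails.

Does not hold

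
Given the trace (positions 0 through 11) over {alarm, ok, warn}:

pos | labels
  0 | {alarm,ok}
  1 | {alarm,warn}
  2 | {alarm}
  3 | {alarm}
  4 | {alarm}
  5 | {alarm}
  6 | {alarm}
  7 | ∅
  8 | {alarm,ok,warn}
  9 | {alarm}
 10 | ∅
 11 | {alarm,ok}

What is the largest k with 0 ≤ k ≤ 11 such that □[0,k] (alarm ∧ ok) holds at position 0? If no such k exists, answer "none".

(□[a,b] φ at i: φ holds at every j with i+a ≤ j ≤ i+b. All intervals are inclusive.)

0

(alarm ∧ ok) must hold from j=0 onward; find where it first fails.
  j=0: holds
  j=1: fails
Holds on [0,0], so largest k = 0.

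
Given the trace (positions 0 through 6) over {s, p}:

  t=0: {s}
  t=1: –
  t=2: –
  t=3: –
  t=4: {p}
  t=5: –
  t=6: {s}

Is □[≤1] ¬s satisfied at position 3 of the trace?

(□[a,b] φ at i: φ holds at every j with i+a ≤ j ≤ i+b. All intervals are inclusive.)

Yes

Check ¬s at every j in [3,4]:
  j=3: true
  j=4: true
All positions satisfy it → formula holds.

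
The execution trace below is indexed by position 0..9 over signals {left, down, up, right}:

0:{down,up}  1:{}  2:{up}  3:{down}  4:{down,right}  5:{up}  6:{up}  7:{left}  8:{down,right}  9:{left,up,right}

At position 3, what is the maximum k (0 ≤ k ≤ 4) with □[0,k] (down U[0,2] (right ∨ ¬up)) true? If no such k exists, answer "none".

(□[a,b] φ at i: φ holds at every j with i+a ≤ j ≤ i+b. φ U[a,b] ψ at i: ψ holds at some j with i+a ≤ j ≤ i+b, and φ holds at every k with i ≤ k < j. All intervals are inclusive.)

(down U[0,2] (right ∨ ¬up)) must hold from j=3 onward; find where it first fails.
  j=3: holds
  j=4: holds
  j=5: fails
Holds on [3,4], so largest k = 1.

1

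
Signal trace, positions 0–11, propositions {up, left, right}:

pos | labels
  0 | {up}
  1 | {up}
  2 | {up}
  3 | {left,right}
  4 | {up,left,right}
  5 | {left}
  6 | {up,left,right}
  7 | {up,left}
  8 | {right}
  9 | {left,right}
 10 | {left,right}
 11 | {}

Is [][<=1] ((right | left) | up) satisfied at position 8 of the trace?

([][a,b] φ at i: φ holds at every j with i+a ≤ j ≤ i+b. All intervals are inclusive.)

Check ((right | left) | up) at every j in [8,9]:
  j=8: true
  j=9: true
All positions satisfy it → formula holds.

True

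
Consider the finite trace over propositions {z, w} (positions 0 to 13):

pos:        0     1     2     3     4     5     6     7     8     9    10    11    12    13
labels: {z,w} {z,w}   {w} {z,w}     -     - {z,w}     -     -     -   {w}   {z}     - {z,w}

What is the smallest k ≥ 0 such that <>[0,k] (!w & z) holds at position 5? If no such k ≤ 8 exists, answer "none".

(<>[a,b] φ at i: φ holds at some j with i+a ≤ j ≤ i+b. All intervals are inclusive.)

6

Scan j = 5,6,… for (!w & z):
  j=5: fails
  j=6: fails
  j=7: fails
  j=8: fails
  j=9: fails
  j=10: fails
  j=11: holds
First hit at j=11, so smallest k = 11-5 = 6.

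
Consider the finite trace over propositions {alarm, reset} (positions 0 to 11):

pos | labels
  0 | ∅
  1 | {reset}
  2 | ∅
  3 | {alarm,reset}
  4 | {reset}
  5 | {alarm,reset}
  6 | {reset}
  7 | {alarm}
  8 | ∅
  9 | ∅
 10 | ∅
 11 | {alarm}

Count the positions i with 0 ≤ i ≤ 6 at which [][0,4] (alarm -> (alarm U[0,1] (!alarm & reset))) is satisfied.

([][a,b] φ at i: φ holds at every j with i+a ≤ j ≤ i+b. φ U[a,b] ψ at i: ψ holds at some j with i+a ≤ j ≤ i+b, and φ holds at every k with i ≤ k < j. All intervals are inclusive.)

Evaluate at each i in [0,6]:
  i=0: ✓ (all of [0,4])
  i=1: ✓ (all of [1,5])
  i=2: ✓ (all of [2,6])
  i=3: ✗ (fails at j=7)
  i=4: ✗ (fails at j=7)
  i=5: ✗ (fails at j=7)
  i=6: ✗ (fails at j=7)
Positions where it holds: {0, 1, 2} → 3.

3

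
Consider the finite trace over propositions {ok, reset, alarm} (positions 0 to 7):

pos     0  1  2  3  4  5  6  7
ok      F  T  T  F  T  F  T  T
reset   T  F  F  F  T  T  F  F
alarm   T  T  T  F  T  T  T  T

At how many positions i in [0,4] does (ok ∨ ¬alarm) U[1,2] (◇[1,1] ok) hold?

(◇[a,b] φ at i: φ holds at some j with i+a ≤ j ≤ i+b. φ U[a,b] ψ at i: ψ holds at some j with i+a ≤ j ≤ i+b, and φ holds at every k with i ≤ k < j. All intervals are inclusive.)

4

Evaluate at each i in [0,4]:
  i=0: ✗ (lhs fails at k=0 before rhs at j=1)
  i=1: ✓ (rhs at j=3; lhs holds on [1,2])
  i=2: ✓ (rhs at j=3; lhs holds on [2,2])
  i=3: ✓ (rhs at j=5; lhs holds on [3,4])
  i=4: ✓ (rhs at j=5; lhs holds on [4,4])
Positions where it holds: {1, 2, 3, 4} → 4.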